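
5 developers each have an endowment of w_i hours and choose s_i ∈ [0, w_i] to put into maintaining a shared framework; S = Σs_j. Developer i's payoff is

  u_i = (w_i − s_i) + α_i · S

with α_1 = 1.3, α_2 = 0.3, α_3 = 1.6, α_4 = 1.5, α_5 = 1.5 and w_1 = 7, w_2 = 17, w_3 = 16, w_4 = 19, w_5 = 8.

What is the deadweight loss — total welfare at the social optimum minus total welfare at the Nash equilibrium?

∂u_i/∂s_i = α_i − 1, so developer i contributes w_i if α_i > 1, else 0.
α_i > 1 for i ∈ {1, 3, 4, 5}; NE contributions (7, 0, 16, 19, 8), S = 50.
W^NE = Σw_i − S^NE + (Σα_i)·S^NE = 67 + 5.2·50 = 327.
Planner: ∂(Σu_j)/∂s_i = Σα_j − 1 = 5.2 > 0, so everyone contributes w_i; S^SO = 67, W^SO = 67 + 5.2·67 = 415.4.
Deadweight loss = 88.4.

88.4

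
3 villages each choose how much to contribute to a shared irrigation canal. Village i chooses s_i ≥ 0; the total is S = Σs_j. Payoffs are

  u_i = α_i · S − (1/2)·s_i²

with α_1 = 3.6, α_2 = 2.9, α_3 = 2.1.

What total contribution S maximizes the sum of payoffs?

Planner FOC: ∂(Σu_j)/∂s_i = (Σα_j) − s_i = 0, so s_i^SO = Σα_j = 8.6 for every i; S^SO = 25.8.

25.8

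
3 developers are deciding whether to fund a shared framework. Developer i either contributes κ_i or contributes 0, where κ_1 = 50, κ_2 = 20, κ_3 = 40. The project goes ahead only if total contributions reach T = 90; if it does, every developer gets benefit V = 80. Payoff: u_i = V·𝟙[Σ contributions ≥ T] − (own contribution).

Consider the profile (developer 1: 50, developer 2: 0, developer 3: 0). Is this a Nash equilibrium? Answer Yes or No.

No

Total = 50 < 90: not provided.
Developer 1 (pledges 50, payoff -50): dropping to 0 → total 0, payoff 0. Profitable deviation.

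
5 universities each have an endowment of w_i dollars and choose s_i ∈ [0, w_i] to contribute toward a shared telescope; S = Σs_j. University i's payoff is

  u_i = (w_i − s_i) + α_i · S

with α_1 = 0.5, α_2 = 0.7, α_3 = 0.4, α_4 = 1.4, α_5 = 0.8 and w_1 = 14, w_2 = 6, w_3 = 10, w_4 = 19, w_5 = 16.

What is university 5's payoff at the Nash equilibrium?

∂u_i/∂s_i = α_i − 1, so university i contributes w_i if α_i > 1, else 0.
α_i > 1 for i ∈ {4}; NE contributions (0, 0, 0, 19, 0), S = 19.
u_5 = (16 − 0) + 0.8·19 = 31.2.

31.2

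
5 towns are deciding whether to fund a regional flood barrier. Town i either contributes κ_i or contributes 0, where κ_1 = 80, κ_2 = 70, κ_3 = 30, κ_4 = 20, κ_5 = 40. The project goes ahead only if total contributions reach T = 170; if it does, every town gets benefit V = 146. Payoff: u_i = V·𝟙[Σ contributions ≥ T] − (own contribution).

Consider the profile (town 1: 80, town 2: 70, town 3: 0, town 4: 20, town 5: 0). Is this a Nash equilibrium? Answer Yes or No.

Yes

Total = 170 ≥ 170: provided.
Town 1 (pledges 80, payoff 66): dropping to 0 → total 90, payoff 0. No gain.
Town 2 (pledges 70, payoff 76): dropping to 0 → total 100, payoff 0. No gain.
Town 3 (pledges 0, payoff 146): pledging 30 → total 200, payoff 116. No gain.
Town 4 (pledges 20, payoff 126): dropping to 0 → total 150, payoff 0. No gain.
Town 5 (pledges 0, payoff 146): pledging 40 → total 210, payoff 106. No gain.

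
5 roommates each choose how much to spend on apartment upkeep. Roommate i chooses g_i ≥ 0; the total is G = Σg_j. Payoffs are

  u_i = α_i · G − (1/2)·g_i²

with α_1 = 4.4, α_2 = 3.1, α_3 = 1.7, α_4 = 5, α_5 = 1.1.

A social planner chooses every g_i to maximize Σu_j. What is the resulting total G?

76.5

Planner FOC: ∂(Σu_j)/∂g_i = (Σα_j) − g_i = 0, so g_i^SO = Σα_j = 15.3 for every i; G^SO = 76.5.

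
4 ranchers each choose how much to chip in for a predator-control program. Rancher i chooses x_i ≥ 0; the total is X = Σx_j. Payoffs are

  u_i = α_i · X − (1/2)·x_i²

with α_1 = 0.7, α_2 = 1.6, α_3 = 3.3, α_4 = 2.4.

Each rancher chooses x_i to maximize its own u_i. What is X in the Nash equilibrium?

8

Rancher i's FOC: ∂u_i/∂x_i = α_i − x_i = 0, so x_i* = α_i.
NE contributions = (0.7, 1.6, 3.3, 2.4); X = 8.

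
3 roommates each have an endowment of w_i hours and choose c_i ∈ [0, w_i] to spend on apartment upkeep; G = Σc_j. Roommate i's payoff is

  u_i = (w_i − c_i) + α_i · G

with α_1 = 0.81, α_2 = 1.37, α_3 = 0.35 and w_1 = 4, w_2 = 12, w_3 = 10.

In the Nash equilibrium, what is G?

12

∂u_i/∂c_i = α_i − 1, so roommate i contributes w_i if α_i > 1, else 0.
α_i > 1 for i ∈ {2}; NE contributions (0, 12, 0), G = 12.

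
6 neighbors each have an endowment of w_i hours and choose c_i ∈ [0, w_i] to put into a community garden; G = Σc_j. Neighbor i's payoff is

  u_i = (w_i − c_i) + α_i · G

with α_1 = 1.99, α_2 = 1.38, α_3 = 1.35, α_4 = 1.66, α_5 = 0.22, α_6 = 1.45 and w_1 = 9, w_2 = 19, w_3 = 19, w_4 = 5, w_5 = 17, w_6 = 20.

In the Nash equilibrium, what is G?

72

∂u_i/∂c_i = α_i − 1, so neighbor i contributes w_i if α_i > 1, else 0.
α_i > 1 for i ∈ {1, 2, 3, 4, 6}; NE contributions (9, 19, 19, 5, 0, 20), G = 72.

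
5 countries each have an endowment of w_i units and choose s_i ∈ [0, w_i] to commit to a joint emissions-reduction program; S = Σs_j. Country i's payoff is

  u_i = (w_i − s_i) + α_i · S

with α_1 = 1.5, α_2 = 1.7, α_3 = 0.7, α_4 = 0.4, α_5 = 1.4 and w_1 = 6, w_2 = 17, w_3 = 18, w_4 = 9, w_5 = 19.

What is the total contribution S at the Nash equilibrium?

∂u_i/∂s_i = α_i − 1, so country i contributes w_i if α_i > 1, else 0.
α_i > 1 for i ∈ {1, 2, 5}; NE contributions (6, 17, 0, 0, 19), S = 42.

42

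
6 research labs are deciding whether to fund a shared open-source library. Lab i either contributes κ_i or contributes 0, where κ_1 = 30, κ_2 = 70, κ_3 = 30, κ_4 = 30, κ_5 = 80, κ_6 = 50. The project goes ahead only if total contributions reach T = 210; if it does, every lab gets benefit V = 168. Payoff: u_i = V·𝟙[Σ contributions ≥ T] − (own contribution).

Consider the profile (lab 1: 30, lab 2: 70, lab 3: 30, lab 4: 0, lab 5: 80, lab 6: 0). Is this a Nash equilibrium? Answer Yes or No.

Yes

Total = 210 ≥ 210: provided.
Lab 1 (pledges 30, payoff 138): dropping to 0 → total 180, payoff 0. No gain.
Lab 2 (pledges 70, payoff 98): dropping to 0 → total 140, payoff 0. No gain.
Lab 3 (pledges 30, payoff 138): dropping to 0 → total 180, payoff 0. No gain.
Lab 4 (pledges 0, payoff 168): pledging 30 → total 240, payoff 138. No gain.
Lab 5 (pledges 80, payoff 88): dropping to 0 → total 130, payoff 0. No gain.
Lab 6 (pledges 0, payoff 168): pledging 50 → total 260, payoff 118. No gain.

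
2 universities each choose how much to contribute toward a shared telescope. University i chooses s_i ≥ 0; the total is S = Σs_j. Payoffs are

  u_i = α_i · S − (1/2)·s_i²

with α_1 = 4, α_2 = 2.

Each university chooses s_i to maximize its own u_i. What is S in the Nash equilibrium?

University i's FOC: ∂u_i/∂s_i = α_i − s_i = 0, so s_i* = α_i.
NE contributions = (4, 2); S = 6.

6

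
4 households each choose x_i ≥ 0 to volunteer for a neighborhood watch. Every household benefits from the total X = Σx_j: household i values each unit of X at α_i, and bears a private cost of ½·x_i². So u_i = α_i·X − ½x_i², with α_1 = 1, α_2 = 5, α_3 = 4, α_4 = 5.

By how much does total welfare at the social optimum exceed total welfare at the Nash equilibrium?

Household i's FOC: ∂u_i/∂x_i = α_i − x_i = 0, so x_i* = α_i.
NE contributions = (1, 5, 4, 5); X = 15.
W^NE = (Σα)·X − ½Σα_i² = 15² − ½·67 = 191.5.
Planner sets x_i = Σα_j = 15 for every i, so X^SO = 4·15 = 60.
W^SO = (Σα)·X^SO − ½·4·(Σα)² = (4/2)·15² = 450.
Deadweight loss = W^SO − W^NE = 258.5.

258.5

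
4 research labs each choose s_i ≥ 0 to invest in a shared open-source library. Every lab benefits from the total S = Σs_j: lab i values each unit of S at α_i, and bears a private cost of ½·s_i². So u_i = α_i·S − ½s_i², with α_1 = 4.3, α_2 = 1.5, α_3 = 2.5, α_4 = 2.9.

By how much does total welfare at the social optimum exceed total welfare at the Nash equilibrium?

143.14

Lab i's FOC: ∂u_i/∂s_i = α_i − s_i = 0, so s_i* = α_i.
NE contributions = (4.3, 1.5, 2.5, 2.9); S = 11.2.
W^NE = (Σα)·S − ½Σα_i² = 11.2² − ½·35.4 = 107.74.
Planner sets s_i = Σα_j = 11.2 for every i, so S^SO = 4·11.2 = 44.8.
W^SO = (Σα)·S^SO − ½·4·(Σα)² = (4/2)·11.2² = 250.88.
Deadweight loss = W^SO − W^NE = 143.14.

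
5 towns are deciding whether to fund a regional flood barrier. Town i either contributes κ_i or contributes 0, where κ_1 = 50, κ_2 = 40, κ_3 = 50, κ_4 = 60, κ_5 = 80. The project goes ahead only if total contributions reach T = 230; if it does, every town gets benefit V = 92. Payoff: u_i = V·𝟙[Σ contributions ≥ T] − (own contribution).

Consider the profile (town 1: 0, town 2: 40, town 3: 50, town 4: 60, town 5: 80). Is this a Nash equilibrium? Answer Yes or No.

Total = 230 ≥ 230: provided.
Town 1 (pledges 0, payoff 92): pledging 50 → total 280, payoff 42. No gain.
Town 2 (pledges 40, payoff 52): dropping to 0 → total 190, payoff 0. No gain.
Town 3 (pledges 50, payoff 42): dropping to 0 → total 180, payoff 0. No gain.
Town 4 (pledges 60, payoff 32): dropping to 0 → total 170, payoff 0. No gain.
Town 5 (pledges 80, payoff 12): dropping to 0 → total 150, payoff 0. No gain.

Yes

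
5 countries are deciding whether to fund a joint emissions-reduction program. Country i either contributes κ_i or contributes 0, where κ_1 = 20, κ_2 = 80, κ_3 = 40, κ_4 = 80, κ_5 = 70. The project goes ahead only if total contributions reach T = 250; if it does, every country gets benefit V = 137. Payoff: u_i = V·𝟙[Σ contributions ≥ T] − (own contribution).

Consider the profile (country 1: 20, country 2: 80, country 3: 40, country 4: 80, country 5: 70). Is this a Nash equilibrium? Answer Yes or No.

Total = 290 ≥ 250: provided.
Country 1 (pledges 20, payoff 117): dropping to 0 → total 270, payoff 137. Profitable deviation.

No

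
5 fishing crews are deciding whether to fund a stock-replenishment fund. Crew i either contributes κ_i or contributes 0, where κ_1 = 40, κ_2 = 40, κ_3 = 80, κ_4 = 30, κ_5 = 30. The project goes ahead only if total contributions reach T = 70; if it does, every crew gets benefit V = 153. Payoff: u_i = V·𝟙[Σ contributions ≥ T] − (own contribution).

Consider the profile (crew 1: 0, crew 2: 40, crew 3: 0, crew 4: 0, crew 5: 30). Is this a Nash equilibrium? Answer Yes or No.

Total = 70 ≥ 70: provided.
Crew 1 (pledges 0, payoff 153): pledging 40 → total 110, payoff 113. No gain.
Crew 2 (pledges 40, payoff 113): dropping to 0 → total 30, payoff 0. No gain.
Crew 3 (pledges 0, payoff 153): pledging 80 → total 150, payoff 73. No gain.
Crew 4 (pledges 0, payoff 153): pledging 30 → total 100, payoff 123. No gain.
Crew 5 (pledges 30, payoff 123): dropping to 0 → total 40, payoff 0. No gain.

Yes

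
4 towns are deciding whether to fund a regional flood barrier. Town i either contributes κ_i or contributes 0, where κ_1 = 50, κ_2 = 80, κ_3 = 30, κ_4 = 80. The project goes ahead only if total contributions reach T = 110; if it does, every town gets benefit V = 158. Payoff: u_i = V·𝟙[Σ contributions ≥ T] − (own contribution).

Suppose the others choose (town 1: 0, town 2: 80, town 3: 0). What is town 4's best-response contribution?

Others' total = 80. Contributing 80 brings total to 160 ≥ 110: gain V − κ_4 = 78.
Best response: 80.

80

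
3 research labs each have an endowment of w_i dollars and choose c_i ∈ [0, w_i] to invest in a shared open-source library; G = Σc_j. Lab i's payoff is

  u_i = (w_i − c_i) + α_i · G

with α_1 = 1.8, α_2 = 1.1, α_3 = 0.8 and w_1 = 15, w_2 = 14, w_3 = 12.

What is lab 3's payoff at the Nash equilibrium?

35.2

∂u_i/∂c_i = α_i − 1, so lab i contributes w_i if α_i > 1, else 0.
α_i > 1 for i ∈ {1, 2}; NE contributions (15, 14, 0), G = 29.
u_3 = (12 − 0) + 0.8·29 = 35.2.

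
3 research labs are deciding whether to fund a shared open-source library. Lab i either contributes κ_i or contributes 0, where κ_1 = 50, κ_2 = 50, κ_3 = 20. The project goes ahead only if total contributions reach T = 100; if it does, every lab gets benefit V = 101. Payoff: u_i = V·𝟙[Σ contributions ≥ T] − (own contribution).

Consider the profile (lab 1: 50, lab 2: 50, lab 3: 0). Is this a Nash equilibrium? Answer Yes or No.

Yes

Total = 100 ≥ 100: provided.
Lab 1 (pledges 50, payoff 51): dropping to 0 → total 50, payoff 0. No gain.
Lab 2 (pledges 50, payoff 51): dropping to 0 → total 50, payoff 0. No gain.
Lab 3 (pledges 0, payoff 101): pledging 20 → total 120, payoff 81. No gain.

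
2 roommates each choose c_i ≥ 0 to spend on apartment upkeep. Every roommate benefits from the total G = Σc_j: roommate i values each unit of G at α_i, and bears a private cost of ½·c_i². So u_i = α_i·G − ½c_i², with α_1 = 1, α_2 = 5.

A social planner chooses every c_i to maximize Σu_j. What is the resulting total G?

12

Planner FOC: ∂(Σu_j)/∂c_i = (Σα_j) − c_i = 0, so c_i^SO = Σα_j = 6 for every i; G^SO = 12.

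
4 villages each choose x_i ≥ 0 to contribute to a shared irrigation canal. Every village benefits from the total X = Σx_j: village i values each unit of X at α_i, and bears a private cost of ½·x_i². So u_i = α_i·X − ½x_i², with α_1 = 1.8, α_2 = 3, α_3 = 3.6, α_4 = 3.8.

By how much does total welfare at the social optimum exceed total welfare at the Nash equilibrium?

168.66

Village i's FOC: ∂u_i/∂x_i = α_i − x_i = 0, so x_i* = α_i.
NE contributions = (1.8, 3, 3.6, 3.8); X = 12.2.
W^NE = (Σα)·X − ½Σα_i² = 12.2² − ½·39.64 = 129.02.
Planner sets x_i = Σα_j = 12.2 for every i, so X^SO = 4·12.2 = 48.8.
W^SO = (Σα)·X^SO − ½·4·(Σα)² = (4/2)·12.2² = 297.68.
Deadweight loss = W^SO − W^NE = 168.66.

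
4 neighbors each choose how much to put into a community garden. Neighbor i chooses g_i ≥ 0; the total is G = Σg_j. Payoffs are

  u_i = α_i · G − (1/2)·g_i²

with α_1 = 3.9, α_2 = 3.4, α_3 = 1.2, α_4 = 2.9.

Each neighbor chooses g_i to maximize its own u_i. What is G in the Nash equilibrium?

Neighbor i's FOC: ∂u_i/∂g_i = α_i − g_i = 0, so g_i* = α_i.
NE contributions = (3.9, 3.4, 1.2, 2.9); G = 11.4.

11.4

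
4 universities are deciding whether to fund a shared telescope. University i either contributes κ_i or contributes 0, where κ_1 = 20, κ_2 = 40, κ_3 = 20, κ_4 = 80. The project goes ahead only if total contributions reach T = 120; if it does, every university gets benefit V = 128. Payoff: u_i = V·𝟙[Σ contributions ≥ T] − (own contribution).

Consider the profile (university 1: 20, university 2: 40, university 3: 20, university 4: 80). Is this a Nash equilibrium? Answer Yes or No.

Total = 160 ≥ 120: provided.
University 1 (pledges 20, payoff 108): dropping to 0 → total 140, payoff 128. Profitable deviation.

No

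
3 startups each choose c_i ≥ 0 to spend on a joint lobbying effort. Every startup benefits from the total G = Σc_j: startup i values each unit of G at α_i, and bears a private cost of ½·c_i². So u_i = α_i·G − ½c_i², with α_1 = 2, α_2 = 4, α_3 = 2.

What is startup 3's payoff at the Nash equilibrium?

14

Startup i's FOC: ∂u_i/∂c_i = α_i − c_i = 0, so c_i* = α_i.
NE contributions = (2, 4, 2); G = 8.
u_3 = α_3·G − ½·(c_3)² = 2·8 − ½·2² = 14.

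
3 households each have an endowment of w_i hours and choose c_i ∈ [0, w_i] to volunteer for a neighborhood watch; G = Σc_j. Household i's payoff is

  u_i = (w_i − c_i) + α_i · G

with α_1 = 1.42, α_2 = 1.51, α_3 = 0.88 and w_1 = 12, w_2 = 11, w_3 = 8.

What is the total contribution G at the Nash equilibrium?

23

∂u_i/∂c_i = α_i − 1, so household i contributes w_i if α_i > 1, else 0.
α_i > 1 for i ∈ {1, 2}; NE contributions (12, 11, 0), G = 23.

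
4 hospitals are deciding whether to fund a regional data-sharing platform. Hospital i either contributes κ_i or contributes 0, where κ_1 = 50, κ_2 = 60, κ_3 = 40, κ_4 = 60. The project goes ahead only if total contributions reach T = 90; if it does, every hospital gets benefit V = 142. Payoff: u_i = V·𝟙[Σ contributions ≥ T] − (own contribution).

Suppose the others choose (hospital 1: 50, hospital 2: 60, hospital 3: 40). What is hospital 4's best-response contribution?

Others' total = 150 ≥ 90; contributing adds cost 60 for no extra benefit.
Best response: 0.

0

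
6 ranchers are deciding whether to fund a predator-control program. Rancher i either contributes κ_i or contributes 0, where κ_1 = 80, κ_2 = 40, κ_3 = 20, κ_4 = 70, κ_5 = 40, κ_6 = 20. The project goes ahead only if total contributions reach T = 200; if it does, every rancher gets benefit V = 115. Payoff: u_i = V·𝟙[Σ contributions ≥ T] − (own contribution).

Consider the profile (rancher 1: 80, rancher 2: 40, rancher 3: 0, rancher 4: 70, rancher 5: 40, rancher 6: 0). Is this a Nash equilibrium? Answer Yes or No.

Yes

Total = 230 ≥ 200: provided.
Rancher 1 (pledges 80, payoff 35): dropping to 0 → total 150, payoff 0. No gain.
Rancher 2 (pledges 40, payoff 75): dropping to 0 → total 190, payoff 0. No gain.
Rancher 3 (pledges 0, payoff 115): pledging 20 → total 250, payoff 95. No gain.
Rancher 4 (pledges 70, payoff 45): dropping to 0 → total 160, payoff 0. No gain.
Rancher 5 (pledges 40, payoff 75): dropping to 0 → total 190, payoff 0. No gain.
Rancher 6 (pledges 0, payoff 115): pledging 20 → total 250, payoff 95. No gain.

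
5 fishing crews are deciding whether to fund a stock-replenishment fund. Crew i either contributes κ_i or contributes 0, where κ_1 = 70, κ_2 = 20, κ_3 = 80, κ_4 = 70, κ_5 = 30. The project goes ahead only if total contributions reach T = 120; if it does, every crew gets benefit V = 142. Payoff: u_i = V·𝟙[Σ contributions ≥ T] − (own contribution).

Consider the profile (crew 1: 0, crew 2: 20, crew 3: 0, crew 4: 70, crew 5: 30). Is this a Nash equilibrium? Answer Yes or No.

Yes

Total = 120 ≥ 120: provided.
Crew 1 (pledges 0, payoff 142): pledging 70 → total 190, payoff 72. No gain.
Crew 2 (pledges 20, payoff 122): dropping to 0 → total 100, payoff 0. No gain.
Crew 3 (pledges 0, payoff 142): pledging 80 → total 200, payoff 62. No gain.
Crew 4 (pledges 70, payoff 72): dropping to 0 → total 50, payoff 0. No gain.
Crew 5 (pledges 30, payoff 112): dropping to 0 → total 90, payoff 0. No gain.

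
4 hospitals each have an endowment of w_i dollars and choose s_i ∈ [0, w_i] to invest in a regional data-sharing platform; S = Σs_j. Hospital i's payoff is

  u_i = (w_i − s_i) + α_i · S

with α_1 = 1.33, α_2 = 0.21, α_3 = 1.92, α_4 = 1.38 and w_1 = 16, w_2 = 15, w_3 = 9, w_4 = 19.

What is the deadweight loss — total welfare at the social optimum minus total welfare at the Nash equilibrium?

57.6

∂u_i/∂s_i = α_i − 1, so hospital i contributes w_i if α_i > 1, else 0.
α_i > 1 for i ∈ {1, 3, 4}; NE contributions (16, 0, 9, 19), S = 44.
W^NE = Σw_i − S^NE + (Σα_i)·S^NE = 59 + 3.84·44 = 227.96.
Planner: ∂(Σu_j)/∂s_i = Σα_j − 1 = 3.84 > 0, so everyone contributes w_i; S^SO = 59, W^SO = 59 + 3.84·59 = 285.56.
Deadweight loss = 57.6.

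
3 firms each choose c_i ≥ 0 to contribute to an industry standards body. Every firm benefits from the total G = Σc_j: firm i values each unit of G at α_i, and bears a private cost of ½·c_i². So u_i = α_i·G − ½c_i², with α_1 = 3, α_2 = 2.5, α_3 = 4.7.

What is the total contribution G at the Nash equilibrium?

Firm i's FOC: ∂u_i/∂c_i = α_i − c_i = 0, so c_i* = α_i.
NE contributions = (3, 2.5, 4.7); G = 10.2.

10.2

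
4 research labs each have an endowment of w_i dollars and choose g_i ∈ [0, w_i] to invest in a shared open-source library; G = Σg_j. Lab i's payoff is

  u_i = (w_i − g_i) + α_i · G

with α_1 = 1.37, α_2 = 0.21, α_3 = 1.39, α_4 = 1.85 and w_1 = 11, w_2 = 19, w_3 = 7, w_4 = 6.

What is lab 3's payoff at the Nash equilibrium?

∂u_i/∂g_i = α_i − 1, so lab i contributes w_i if α_i > 1, else 0.
α_i > 1 for i ∈ {1, 3, 4}; NE contributions (11, 0, 7, 6), G = 24.
u_3 = (7 − 7) + 1.39·24 = 33.36.

33.36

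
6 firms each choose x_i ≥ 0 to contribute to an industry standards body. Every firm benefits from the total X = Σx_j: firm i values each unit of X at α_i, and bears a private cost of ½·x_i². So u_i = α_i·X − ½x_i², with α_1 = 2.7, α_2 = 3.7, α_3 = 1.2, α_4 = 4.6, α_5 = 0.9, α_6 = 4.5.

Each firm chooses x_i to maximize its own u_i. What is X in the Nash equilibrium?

Firm i's FOC: ∂u_i/∂x_i = α_i − x_i = 0, so x_i* = α_i.
NE contributions = (2.7, 3.7, 1.2, 4.6, 0.9, 4.5); X = 17.6.

17.6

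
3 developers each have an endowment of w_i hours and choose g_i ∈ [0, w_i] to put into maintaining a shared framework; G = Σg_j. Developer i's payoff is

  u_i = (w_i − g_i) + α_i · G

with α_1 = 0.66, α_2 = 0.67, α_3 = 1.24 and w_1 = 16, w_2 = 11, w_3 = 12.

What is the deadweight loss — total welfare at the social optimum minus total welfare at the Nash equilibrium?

∂u_i/∂g_i = α_i − 1, so developer i contributes w_i if α_i > 1, else 0.
α_i > 1 for i ∈ {3}; NE contributions (0, 0, 12), G = 12.
W^NE = Σw_i − G^NE + (Σα_i)·G^NE = 39 + 1.57·12 = 57.84.
Planner: ∂(Σu_j)/∂g_i = Σα_j − 1 = 1.57 > 0, so everyone contributes w_i; G^SO = 39, W^SO = 39 + 1.57·39 = 100.23.
Deadweight loss = 42.39.

42.39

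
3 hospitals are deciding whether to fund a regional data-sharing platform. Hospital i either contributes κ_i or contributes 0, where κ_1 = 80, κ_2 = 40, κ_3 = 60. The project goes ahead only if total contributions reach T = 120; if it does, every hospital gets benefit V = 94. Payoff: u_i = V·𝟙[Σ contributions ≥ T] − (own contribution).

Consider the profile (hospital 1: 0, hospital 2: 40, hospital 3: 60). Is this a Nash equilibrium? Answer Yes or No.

Total = 100 < 120: not provided.
Hospital 1 (pledges 0, payoff 0): pledging 80 → total 180, payoff 14. Profitable deviation.

No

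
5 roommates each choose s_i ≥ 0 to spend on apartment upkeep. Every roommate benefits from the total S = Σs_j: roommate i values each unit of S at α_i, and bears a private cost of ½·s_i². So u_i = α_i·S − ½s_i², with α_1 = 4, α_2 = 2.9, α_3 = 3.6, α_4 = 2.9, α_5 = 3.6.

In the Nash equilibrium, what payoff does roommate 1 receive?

Roommate i's FOC: ∂u_i/∂s_i = α_i − s_i = 0, so s_i* = α_i.
NE contributions = (4, 2.9, 3.6, 2.9, 3.6); S = 17.
u_1 = α_1·S − ½·(s_1)² = 4·17 − ½·4² = 60.

60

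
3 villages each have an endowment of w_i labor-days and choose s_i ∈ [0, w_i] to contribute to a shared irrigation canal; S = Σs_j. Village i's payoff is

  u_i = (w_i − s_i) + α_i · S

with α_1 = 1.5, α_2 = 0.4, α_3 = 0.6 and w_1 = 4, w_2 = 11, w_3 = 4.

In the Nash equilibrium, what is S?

∂u_i/∂s_i = α_i − 1, so village i contributes w_i if α_i > 1, else 0.
α_i > 1 for i ∈ {1}; NE contributions (4, 0, 0), S = 4.

4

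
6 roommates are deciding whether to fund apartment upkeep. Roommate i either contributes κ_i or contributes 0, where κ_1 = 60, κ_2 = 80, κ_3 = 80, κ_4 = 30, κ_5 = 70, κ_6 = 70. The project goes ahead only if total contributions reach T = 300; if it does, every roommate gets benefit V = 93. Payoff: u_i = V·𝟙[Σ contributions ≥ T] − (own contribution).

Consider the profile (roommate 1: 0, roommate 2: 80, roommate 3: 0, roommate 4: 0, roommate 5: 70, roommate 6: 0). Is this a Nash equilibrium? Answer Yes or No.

No

Total = 150 < 300: not provided.
Roommate 1 (pledges 0, payoff 0): pledging 60 → total 210, payoff -60. No gain.
Roommate 2 (pledges 80, payoff -80): dropping to 0 → total 70, payoff 0. Profitable deviation.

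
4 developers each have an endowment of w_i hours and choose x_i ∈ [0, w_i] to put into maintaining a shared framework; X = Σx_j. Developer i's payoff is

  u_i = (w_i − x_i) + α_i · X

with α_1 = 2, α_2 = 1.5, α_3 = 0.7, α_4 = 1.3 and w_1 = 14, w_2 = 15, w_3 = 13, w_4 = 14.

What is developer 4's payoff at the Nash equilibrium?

55.9

∂u_i/∂x_i = α_i − 1, so developer i contributes w_i if α_i > 1, else 0.
α_i > 1 for i ∈ {1, 2, 4}; NE contributions (14, 15, 0, 14), X = 43.
u_4 = (14 − 14) + 1.3·43 = 55.9.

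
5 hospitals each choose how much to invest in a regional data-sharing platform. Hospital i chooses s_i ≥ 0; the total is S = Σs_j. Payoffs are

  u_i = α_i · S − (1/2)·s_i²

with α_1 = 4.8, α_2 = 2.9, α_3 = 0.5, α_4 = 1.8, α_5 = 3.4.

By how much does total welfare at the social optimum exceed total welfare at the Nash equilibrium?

292.59

Hospital i's FOC: ∂u_i/∂s_i = α_i − s_i = 0, so s_i* = α_i.
NE contributions = (4.8, 2.9, 0.5, 1.8, 3.4); S = 13.4.
W^NE = (Σα)·S − ½Σα_i² = 13.4² − ½·46.5 = 156.31.
Planner sets s_i = Σα_j = 13.4 for every i, so S^SO = 5·13.4 = 67.
W^SO = (Σα)·S^SO − ½·5·(Σα)² = (5/2)·13.4² = 448.9.
Deadweight loss = W^SO − W^NE = 292.59.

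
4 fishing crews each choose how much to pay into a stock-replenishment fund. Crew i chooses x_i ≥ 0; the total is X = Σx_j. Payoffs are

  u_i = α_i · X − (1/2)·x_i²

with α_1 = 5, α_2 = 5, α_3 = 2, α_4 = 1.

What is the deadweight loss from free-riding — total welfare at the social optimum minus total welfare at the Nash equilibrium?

Crew i's FOC: ∂u_i/∂x_i = α_i − x_i = 0, so x_i* = α_i.
NE contributions = (5, 5, 2, 1); X = 13.
W^NE = (Σα)·X − ½Σα_i² = 13² − ½·55 = 141.5.
Planner sets x_i = Σα_j = 13 for every i, so X^SO = 4·13 = 52.
W^SO = (Σα)·X^SO − ½·4·(Σα)² = (4/2)·13² = 338.
Deadweight loss = W^SO − W^NE = 196.5.

196.5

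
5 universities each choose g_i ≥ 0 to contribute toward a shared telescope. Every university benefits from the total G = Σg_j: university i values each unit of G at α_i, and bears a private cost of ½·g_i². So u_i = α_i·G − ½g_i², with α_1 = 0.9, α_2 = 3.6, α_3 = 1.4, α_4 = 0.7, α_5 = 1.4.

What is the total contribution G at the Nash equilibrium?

8

University i's FOC: ∂u_i/∂g_i = α_i − g_i = 0, so g_i* = α_i.
NE contributions = (0.9, 3.6, 1.4, 0.7, 1.4); G = 8.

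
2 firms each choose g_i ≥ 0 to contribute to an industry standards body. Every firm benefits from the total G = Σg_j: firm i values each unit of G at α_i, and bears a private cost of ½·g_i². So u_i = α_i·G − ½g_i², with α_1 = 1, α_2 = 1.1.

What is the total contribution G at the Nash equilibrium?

2.1

Firm i's FOC: ∂u_i/∂g_i = α_i − g_i = 0, so g_i* = α_i.
NE contributions = (1, 1.1); G = 2.1.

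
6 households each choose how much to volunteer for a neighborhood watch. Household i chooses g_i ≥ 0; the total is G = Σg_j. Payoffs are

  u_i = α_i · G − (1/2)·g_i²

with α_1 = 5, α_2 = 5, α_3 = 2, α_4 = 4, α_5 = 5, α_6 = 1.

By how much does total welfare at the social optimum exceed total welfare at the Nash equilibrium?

1016

Household i's FOC: ∂u_i/∂g_i = α_i − g_i = 0, so g_i* = α_i.
NE contributions = (5, 5, 2, 4, 5, 1); G = 22.
W^NE = (Σα)·G − ½Σα_i² = 22² − ½·96 = 436.
Planner sets g_i = Σα_j = 22 for every i, so G^SO = 6·22 = 132.
W^SO = (Σα)·G^SO − ½·6·(Σα)² = (6/2)·22² = 1452.
Deadweight loss = W^SO − W^NE = 1016.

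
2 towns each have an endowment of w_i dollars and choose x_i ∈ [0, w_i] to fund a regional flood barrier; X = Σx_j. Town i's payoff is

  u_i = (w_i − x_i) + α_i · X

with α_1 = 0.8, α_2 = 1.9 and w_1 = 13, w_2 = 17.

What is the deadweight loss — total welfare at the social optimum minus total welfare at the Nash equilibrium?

22.1

∂u_i/∂x_i = α_i − 1, so town i contributes w_i if α_i > 1, else 0.
α_i > 1 for i ∈ {2}; NE contributions (0, 17), X = 17.
W^NE = Σw_i − X^NE + (Σα_i)·X^NE = 30 + 1.7·17 = 58.9.
Planner: ∂(Σu_j)/∂x_i = Σα_j − 1 = 1.7 > 0, so everyone contributes w_i; X^SO = 30, W^SO = 30 + 1.7·30 = 81.
Deadweight loss = 22.1.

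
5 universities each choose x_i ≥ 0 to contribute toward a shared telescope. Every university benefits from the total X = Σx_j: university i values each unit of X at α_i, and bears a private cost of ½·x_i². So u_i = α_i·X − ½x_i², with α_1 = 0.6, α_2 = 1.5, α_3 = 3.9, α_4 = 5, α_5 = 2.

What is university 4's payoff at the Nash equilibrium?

University i's FOC: ∂u_i/∂x_i = α_i − x_i = 0, so x_i* = α_i.
NE contributions = (0.6, 1.5, 3.9, 5, 2); X = 13.
u_4 = α_4·X − ½·(x_4)² = 5·13 − ½·5² = 52.5.

52.5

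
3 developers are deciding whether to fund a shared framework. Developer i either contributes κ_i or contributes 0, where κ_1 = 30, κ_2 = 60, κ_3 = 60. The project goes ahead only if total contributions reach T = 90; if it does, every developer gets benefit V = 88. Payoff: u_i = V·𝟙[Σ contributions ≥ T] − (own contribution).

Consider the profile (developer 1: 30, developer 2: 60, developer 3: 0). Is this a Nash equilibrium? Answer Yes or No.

Yes

Total = 90 ≥ 90: provided.
Developer 1 (pledges 30, payoff 58): dropping to 0 → total 60, payoff 0. No gain.
Developer 2 (pledges 60, payoff 28): dropping to 0 → total 30, payoff 0. No gain.
Developer 3 (pledges 0, payoff 88): pledging 60 → total 150, payoff 28. No gain.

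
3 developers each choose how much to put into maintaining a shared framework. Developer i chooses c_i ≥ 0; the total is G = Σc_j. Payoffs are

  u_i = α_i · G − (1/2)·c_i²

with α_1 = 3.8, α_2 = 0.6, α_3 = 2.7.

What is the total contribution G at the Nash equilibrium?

7.1

Developer i's FOC: ∂u_i/∂c_i = α_i − c_i = 0, so c_i* = α_i.
NE contributions = (3.8, 0.6, 2.7); G = 7.1.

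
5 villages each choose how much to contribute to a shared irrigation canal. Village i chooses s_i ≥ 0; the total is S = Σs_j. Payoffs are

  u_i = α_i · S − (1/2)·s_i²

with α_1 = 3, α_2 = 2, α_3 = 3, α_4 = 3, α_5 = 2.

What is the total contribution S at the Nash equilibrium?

13

Village i's FOC: ∂u_i/∂s_i = α_i − s_i = 0, so s_i* = α_i.
NE contributions = (3, 2, 3, 3, 2); S = 13.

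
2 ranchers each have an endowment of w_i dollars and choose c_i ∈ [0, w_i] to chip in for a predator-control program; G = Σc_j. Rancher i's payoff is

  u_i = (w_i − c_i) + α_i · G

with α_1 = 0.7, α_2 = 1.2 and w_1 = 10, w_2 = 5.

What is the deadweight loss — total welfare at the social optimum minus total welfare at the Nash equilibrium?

∂u_i/∂c_i = α_i − 1, so rancher i contributes w_i if α_i > 1, else 0.
α_i > 1 for i ∈ {2}; NE contributions (0, 5), G = 5.
W^NE = Σw_i − G^NE + (Σα_i)·G^NE = 15 + 0.9·5 = 19.5.
Planner: ∂(Σu_j)/∂c_i = Σα_j − 1 = 0.9 > 0, so everyone contributes w_i; G^SO = 15, W^SO = 15 + 0.9·15 = 28.5.
Deadweight loss = 9.

9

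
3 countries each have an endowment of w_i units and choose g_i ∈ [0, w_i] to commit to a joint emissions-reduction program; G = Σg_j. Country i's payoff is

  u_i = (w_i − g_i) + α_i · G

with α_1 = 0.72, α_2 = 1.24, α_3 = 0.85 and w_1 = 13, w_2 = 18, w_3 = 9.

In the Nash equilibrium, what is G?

∂u_i/∂g_i = α_i − 1, so country i contributes w_i if α_i > 1, else 0.
α_i > 1 for i ∈ {2}; NE contributions (0, 18, 0), G = 18.

18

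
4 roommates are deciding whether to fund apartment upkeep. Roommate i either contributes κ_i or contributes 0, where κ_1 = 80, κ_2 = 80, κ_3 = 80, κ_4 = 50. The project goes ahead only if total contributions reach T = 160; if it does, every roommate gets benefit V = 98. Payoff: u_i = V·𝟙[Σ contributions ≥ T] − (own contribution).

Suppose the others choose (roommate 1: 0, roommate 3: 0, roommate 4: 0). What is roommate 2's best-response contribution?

Others' total = 0. Even contributing 80 gives 80 < 160: no benefit either way.
Best response: 0.

0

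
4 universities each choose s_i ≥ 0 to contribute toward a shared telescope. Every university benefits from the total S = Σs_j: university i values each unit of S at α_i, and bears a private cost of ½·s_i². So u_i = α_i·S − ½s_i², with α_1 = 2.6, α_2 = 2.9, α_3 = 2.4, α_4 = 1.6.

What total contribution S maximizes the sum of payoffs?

Planner FOC: ∂(Σu_j)/∂s_i = (Σα_j) − s_i = 0, so s_i^SO = Σα_j = 9.5 for every i; S^SO = 38.

38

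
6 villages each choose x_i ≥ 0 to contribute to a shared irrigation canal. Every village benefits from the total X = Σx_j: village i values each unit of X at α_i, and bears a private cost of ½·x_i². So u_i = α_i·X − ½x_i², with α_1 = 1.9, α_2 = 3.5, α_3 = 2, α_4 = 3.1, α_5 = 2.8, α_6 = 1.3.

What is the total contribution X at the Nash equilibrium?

14.6

Village i's FOC: ∂u_i/∂x_i = α_i − x_i = 0, so x_i* = α_i.
NE contributions = (1.9, 3.5, 2, 3.1, 2.8, 1.3); X = 14.6.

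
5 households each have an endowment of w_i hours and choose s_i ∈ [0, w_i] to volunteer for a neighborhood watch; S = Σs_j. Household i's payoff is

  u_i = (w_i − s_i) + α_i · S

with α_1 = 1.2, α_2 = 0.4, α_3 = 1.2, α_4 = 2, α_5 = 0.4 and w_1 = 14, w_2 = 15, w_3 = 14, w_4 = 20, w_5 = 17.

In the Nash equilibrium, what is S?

∂u_i/∂s_i = α_i − 1, so household i contributes w_i if α_i > 1, else 0.
α_i > 1 for i ∈ {1, 3, 4}; NE contributions (14, 0, 14, 20, 0), S = 48.

48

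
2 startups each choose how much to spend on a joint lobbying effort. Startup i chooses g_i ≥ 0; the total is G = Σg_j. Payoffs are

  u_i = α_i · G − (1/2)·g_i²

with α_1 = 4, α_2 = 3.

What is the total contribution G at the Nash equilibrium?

Startup i's FOC: ∂u_i/∂g_i = α_i − g_i = 0, so g_i* = α_i.
NE contributions = (4, 3); G = 7.

7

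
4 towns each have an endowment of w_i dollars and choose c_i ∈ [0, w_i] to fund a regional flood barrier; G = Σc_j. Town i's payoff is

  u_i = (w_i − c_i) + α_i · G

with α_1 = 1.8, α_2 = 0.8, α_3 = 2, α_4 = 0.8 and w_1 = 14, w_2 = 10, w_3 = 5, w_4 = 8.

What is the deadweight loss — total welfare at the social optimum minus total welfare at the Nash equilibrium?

79.2

∂u_i/∂c_i = α_i − 1, so town i contributes w_i if α_i > 1, else 0.
α_i > 1 for i ∈ {1, 3}; NE contributions (14, 0, 5, 0), G = 19.
W^NE = Σw_i − G^NE + (Σα_i)·G^NE = 37 + 4.4·19 = 120.6.
Planner: ∂(Σu_j)/∂c_i = Σα_j − 1 = 4.4 > 0, so everyone contributes w_i; G^SO = 37, W^SO = 37 + 4.4·37 = 199.8.
Deadweight loss = 79.2.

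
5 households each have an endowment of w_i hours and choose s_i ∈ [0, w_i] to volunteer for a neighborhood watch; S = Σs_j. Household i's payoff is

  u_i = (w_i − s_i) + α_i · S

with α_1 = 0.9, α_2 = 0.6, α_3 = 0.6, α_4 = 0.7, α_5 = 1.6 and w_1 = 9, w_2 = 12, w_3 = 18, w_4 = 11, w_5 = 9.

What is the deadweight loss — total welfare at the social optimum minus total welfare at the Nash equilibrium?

∂u_i/∂s_i = α_i − 1, so household i contributes w_i if α_i > 1, else 0.
α_i > 1 for i ∈ {5}; NE contributions (0, 0, 0, 0, 9), S = 9.
W^NE = Σw_i − S^NE + (Σα_i)·S^NE = 59 + 3.4·9 = 89.6.
Planner: ∂(Σu_j)/∂s_i = Σα_j − 1 = 3.4 > 0, so everyone contributes w_i; S^SO = 59, W^SO = 59 + 3.4·59 = 259.6.
Deadweight loss = 170.

170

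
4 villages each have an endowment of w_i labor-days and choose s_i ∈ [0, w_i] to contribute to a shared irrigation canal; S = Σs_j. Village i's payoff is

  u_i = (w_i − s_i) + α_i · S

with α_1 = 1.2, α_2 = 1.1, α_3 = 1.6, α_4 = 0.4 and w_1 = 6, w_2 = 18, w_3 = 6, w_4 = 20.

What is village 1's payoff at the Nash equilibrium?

∂u_i/∂s_i = α_i − 1, so village i contributes w_i if α_i > 1, else 0.
α_i > 1 for i ∈ {1, 2, 3}; NE contributions (6, 18, 6, 0), S = 30.
u_1 = (6 − 6) + 1.2·30 = 36.

36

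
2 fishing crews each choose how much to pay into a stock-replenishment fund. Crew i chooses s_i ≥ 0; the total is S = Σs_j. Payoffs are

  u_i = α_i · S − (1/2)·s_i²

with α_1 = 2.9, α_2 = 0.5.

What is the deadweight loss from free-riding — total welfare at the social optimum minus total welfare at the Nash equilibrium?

Crew i's FOC: ∂u_i/∂s_i = α_i − s_i = 0, so s_i* = α_i.
NE contributions = (2.9, 0.5); S = 3.4.
W^NE = (Σα)·S − ½Σα_i² = 3.4² − ½·8.66 = 7.23.
Planner sets s_i = Σα_j = 3.4 for every i, so S^SO = 2·3.4 = 6.8.
W^SO = (Σα)·S^SO − ½·2·(Σα)² = (2/2)·3.4² = 11.56.
Deadweight loss = W^SO − W^NE = 4.33.

4.33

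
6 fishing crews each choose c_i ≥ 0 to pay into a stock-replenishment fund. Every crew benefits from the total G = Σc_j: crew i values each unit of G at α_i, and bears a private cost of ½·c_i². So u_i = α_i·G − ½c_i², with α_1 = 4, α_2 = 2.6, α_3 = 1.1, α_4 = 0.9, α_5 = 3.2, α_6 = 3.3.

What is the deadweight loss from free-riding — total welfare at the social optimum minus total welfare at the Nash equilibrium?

478.975

Crew i's FOC: ∂u_i/∂c_i = α_i − c_i = 0, so c_i* = α_i.
NE contributions = (4, 2.6, 1.1, 0.9, 3.2, 3.3); G = 15.1.
W^NE = (Σα)·G − ½Σα_i² = 15.1² − ½·45.91 = 205.055.
Planner sets c_i = Σα_j = 15.1 for every i, so G^SO = 6·15.1 = 90.6.
W^SO = (Σα)·G^SO − ½·6·(Σα)² = (6/2)·15.1² = 684.03.
Deadweight loss = W^SO − W^NE = 478.975.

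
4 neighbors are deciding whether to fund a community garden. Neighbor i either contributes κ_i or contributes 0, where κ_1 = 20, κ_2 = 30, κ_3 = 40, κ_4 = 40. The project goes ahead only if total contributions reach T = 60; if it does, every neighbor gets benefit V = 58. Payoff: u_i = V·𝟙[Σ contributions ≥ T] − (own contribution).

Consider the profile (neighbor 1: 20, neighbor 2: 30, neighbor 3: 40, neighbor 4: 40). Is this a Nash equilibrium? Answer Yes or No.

Total = 130 ≥ 60: provided.
Neighbor 1 (pledges 20, payoff 38): dropping to 0 → total 110, payoff 58. Profitable deviation.

No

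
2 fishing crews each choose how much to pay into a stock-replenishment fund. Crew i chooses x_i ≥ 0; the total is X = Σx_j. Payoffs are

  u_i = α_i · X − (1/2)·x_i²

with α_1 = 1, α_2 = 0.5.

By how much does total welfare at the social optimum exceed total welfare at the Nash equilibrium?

Crew i's FOC: ∂u_i/∂x_i = α_i − x_i = 0, so x_i* = α_i.
NE contributions = (1, 0.5); X = 1.5.
W^NE = (Σα)·X − ½Σα_i² = 1.5² − ½·1.25 = 1.625.
Planner sets x_i = Σα_j = 1.5 for every i, so X^SO = 2·1.5 = 3.
W^SO = (Σα)·X^SO − ½·2·(Σα)² = (2/2)·1.5² = 2.25.
Deadweight loss = W^SO − W^NE = 0.625.

0.625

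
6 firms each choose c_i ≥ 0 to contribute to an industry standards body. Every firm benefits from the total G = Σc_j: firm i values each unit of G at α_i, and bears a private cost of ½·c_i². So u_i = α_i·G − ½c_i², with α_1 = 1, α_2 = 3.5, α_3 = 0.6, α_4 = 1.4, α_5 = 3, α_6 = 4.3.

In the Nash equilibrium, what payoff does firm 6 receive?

Firm i's FOC: ∂u_i/∂c_i = α_i − c_i = 0, so c_i* = α_i.
NE contributions = (1, 3.5, 0.6, 1.4, 3, 4.3); G = 13.8.
u_6 = α_6·G − ½·(c_6)² = 4.3·13.8 − ½·4.3² = 50.095.

50.095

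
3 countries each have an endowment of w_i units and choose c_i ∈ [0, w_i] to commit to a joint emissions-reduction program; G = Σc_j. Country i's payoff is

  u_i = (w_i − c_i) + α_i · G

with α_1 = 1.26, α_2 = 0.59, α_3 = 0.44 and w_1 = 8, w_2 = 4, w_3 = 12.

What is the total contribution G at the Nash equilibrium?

8

∂u_i/∂c_i = α_i − 1, so country i contributes w_i if α_i > 1, else 0.
α_i > 1 for i ∈ {1}; NE contributions (8, 0, 0), G = 8.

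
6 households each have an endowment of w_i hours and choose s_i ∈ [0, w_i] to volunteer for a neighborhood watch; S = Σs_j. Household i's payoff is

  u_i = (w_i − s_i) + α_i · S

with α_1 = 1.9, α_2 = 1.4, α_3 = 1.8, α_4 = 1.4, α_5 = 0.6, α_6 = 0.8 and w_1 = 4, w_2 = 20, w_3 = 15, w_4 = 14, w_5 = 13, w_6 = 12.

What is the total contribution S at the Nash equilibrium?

∂u_i/∂s_i = α_i − 1, so household i contributes w_i if α_i > 1, else 0.
α_i > 1 for i ∈ {1, 2, 3, 4}; NE contributions (4, 20, 15, 14, 0, 0), S = 53.

53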